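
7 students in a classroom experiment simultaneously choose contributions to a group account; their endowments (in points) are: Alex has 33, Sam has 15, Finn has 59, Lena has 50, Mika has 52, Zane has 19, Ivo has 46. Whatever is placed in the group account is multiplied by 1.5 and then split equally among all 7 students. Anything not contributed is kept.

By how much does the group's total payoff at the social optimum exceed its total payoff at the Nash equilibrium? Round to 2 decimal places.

The private return per contributed unit is 1.5/7 = 0.2143 < 1 for every player regardless of endowment, so the Nash equilibrium is zero contribution and the group total is Σ E_j = 33 + 15 + 59 + 50 + 52 + 19 + 46 = 274.
Each contributed unit returns 1.500 to the group, so the social optimum is full contribution by everyone: group total = 1.500 × 274 = 411.00.
Efficiency loss = (1.500 − 1) × 274 = 137.00.

137.00 points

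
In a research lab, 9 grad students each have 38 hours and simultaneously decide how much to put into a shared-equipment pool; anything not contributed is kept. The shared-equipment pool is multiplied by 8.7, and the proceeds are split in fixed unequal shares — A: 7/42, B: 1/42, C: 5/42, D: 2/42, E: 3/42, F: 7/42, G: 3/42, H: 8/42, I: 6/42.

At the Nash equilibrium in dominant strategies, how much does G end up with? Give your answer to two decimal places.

A player with share s gets back 8.7·s per unit contributed, so full contribution is dominant for anyone with s > 1/8.7 = 0.1149 and zero contribution is dominant for anyone below.
A, C, F, H and I clear that bar, contributing 38 each; the remaining 4 contribute 0. Total contributed: 190.
G keeps 38 and receives 8.7 × 190 × 3/42 = 118.07 from the shared-equipment pool, for a payoff of 156.07.

156.07 hours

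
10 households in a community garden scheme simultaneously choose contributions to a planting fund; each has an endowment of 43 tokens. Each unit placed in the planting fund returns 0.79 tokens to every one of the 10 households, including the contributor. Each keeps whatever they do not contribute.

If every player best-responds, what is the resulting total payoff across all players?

The private return per contributed unit is 0.79 < 1, so contributing 0 is dominant for every player. At the Nash equilibrium everyone keeps their 43, and the group total is 10 × 43 = 430.

430.00 tokens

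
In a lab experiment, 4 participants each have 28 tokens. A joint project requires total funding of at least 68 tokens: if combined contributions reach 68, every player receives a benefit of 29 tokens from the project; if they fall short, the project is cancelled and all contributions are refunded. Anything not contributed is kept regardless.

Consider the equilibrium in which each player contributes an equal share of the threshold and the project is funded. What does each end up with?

40 tokens

Equal share of the threshold: 68/4 = 17.
At this profile no one gains by cutting their contribution: any cut drops the total below 68, the project is cancelled, contributions are refunded, and the deviator ends with 28, which is less than 28 − 17 + 29 = 40. Contributing more than 17 just wastes the excess. So contributing exactly 17 is a best response.
Each player's payoff: 28 − 17 + 29 = 40.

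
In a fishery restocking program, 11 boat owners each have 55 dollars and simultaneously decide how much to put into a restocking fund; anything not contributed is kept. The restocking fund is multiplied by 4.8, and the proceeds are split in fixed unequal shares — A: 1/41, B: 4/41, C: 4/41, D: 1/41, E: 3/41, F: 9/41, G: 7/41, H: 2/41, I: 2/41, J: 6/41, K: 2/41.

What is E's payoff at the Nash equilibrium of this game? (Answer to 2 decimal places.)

74.32 dollars

Each unit j contributes comes back to j as 4.8 × (j's share), so j prefers to contribute only if that share exceeds 1/4.8 = 0.2083; otherwise keeping the unit dominates.
F alone (share 9/41) is above the threshold, contributing 55; the remaining 10 contribute 0. Total contributed: 55.
E keeps 55 and receives 4.8 × 55 × 3/41 = 19.32 from the restocking fund, for a payoff of 74.32.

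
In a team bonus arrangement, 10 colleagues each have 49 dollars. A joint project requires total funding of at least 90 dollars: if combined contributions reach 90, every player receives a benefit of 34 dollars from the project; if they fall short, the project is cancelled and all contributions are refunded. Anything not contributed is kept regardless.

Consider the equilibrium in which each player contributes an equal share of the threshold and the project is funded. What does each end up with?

74 dollars

Equal share of the threshold: 90/10 = 9.
At this profile no one gains by cutting their contribution: any cut drops the total below 90, the project is cancelled, contributions are refunded, and the deviator ends with 49, which is less than 49 − 9 + 34 = 74. Contributing more than 9 just wastes the excess. So contributing exactly 9 is a best response.
Each player's payoff: 49 − 9 + 34 = 74.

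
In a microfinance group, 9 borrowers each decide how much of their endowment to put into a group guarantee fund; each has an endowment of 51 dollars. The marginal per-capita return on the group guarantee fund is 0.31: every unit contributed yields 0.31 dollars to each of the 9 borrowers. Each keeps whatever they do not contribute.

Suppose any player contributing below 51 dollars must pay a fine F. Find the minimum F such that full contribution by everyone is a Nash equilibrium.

Given the others contribute fully, the best deviation is to contribute 0 (any partial contribution still incurs the fine and gives up units whose private return 0.31 is below 1).
Deviating from 51 to 0 saves 51 dollars but forfeits the deviator's share of the drop in the group guarantee fund: 0.31 × 51 = 15.81.
So the deviation gain is 51 − 15.81 = 35.19, and the fine must be at least 35.19 dollars to wipe it out.

35.19 dollars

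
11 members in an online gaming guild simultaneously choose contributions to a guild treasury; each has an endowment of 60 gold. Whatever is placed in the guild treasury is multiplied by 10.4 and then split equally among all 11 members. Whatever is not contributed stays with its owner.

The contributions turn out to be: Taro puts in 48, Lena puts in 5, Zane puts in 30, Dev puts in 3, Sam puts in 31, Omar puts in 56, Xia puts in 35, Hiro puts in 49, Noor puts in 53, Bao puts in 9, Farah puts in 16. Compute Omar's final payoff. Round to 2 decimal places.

320.73 gold

Total contributed: 48 + 5 + 30 + 3 + 31 + 56 + 35 + 49 + 53 + 9 + 16 = 335.
Each receives 10.4 × 335 / 11 = 316.73 from the guild treasury.
Omar keeps 60 − 56 = 4, so Omar's payoff is 4 + 316.73 = 320.73.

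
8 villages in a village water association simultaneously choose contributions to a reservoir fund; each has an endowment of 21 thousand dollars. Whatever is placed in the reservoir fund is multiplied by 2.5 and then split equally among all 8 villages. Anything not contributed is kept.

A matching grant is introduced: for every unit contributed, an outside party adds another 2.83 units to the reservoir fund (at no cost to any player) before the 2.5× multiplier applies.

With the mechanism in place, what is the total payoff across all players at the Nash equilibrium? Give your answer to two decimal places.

The effective private return per unit is now 2.5 × 3.83 / 8 = 1.1969 > 1, so every player's dominant strategy flips to full contribution.
At the Nash equilibrium everyone contributes 21. Group total payoff = 2.5 × 3.83 × 168 = 1608.60.

1608.60 thousand dollars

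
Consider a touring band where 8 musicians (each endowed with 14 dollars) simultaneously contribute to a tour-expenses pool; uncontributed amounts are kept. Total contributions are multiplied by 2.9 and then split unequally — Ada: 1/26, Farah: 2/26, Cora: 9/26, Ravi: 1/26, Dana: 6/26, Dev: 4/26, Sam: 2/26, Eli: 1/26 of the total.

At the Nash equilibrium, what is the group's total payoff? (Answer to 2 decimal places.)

Each unit j contributes comes back to j as 2.9 × (j's share), so j prefers to contribute only if that share exceeds 1/2.9 = 0.3448; otherwise keeping the unit dominates.
Only Cora (9/26) clears that bar, contributing 14; the remaining 7 contribute 0. Total contributed: 14.
The tour-expenses pool pays out 2.9 × 14 = 40.60 in total (split across the unequal shares, but the aggregate is all that matters for the group sum).
The 7 free-riders keep 14 each, adding 98. Group total = 98 + 40.60 = 138.60.

138.60 dollars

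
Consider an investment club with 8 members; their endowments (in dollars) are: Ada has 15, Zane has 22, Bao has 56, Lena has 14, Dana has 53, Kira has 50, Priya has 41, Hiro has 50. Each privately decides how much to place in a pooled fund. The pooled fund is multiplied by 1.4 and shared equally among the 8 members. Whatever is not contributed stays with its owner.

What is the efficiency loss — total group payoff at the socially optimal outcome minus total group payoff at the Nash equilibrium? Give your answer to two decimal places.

120.40 dollars

The private return per contributed unit is 1.4/8 = 0.1750 < 1 for every player regardless of endowment, so the Nash equilibrium is zero contribution and the group total is Σ E_j = 15 + 22 + 56 + 14 + 53 + 50 + 41 + 50 = 301.
Each contributed unit returns 1.400 to the group, so the social optimum is full contribution by everyone: group total = 1.400 × 301 = 421.40.
Efficiency loss = (1.400 − 1) × 301 = 120.40.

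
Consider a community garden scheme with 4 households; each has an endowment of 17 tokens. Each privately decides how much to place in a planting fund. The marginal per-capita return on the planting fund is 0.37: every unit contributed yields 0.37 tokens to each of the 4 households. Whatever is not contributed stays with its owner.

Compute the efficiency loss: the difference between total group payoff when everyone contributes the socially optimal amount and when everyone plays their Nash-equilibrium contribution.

32.64 tokens

The private return per contributed unit is 0.37 < 1, so contributing 0 is dominant for every player. At the Nash equilibrium everyone keeps their 17, and the group total is 4 × 17 = 68.
Each contributed unit returns 1.480 to the group as a whole (0.37 to each of 4 players), which exceeds 1, so the social optimum is full contribution: group total = 1.480 × 68 = 100.64.
Efficiency loss = 100.64 − 68 = 32.64.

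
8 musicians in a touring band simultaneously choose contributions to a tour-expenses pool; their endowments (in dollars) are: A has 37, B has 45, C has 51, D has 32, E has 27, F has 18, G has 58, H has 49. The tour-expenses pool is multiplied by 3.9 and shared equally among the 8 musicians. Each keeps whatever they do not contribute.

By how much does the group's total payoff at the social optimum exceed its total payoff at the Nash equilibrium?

The private return per contributed unit is 3.9/8 = 0.4875 < 1 for every player regardless of endowment, so the Nash equilibrium is zero contribution and the group total is Σ E_j = 37 + 45 + 51 + 32 + 27 + 18 + 58 + 49 = 317.
Each contributed unit returns 3.900 to the group, so the social optimum is full contribution by everyone: group total = 3.900 × 317 = 1236.30.
Efficiency loss = (3.900 − 1) × 317 = 919.30.

919.30 dollars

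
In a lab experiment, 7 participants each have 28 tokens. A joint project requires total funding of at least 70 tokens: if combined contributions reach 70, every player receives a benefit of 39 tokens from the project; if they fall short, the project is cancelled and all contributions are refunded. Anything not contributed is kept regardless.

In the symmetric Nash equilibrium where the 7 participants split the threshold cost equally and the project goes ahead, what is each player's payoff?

Equal share of the threshold: 70/7 = 10.
At this profile no one gains by cutting their contribution: any cut drops the total below 70, the project is cancelled, contributions are refunded, and the deviator ends with 28, which is less than 28 − 10 + 39 = 57. Contributing more than 10 just wastes the excess. So contributing exactly 10 is a best response.
Each player's payoff: 28 − 10 + 39 = 57.

57 tokens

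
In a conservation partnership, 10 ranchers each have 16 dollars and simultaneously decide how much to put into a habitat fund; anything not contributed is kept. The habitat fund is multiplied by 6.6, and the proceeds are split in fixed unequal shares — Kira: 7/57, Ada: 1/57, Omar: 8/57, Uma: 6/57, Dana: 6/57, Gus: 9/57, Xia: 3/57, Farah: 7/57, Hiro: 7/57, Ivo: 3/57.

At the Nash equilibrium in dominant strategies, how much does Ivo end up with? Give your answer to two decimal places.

21.56 dollars

A player with share s gets back 6.6·s per unit contributed, so full contribution is dominant for anyone with s > 1/6.6 = 0.1515 and zero contribution is dominant for anyone below.
Only Gus (9/57) clears that bar, contributing 16; the remaining 9 contribute 0. Total contributed: 16.
Ivo keeps 16 and receives 6.6 × 16 × 3/57 = 5.56 from the habitat fund, for a payoff of 21.56.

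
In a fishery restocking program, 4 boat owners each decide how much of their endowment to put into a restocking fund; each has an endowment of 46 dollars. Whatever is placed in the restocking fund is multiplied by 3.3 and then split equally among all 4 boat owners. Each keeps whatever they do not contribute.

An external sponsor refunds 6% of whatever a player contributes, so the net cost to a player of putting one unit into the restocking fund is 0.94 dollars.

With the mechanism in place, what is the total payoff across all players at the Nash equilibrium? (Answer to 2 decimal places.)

184.00 dollars

The effective private return is (3.3/4) / 0.94 = 0.8777, which is still under 1, so the mechanism doesn't change anyone's dominant strategy: zero contribution.
Everyone keeps their endowment and the group total is 4 × 46 = 184.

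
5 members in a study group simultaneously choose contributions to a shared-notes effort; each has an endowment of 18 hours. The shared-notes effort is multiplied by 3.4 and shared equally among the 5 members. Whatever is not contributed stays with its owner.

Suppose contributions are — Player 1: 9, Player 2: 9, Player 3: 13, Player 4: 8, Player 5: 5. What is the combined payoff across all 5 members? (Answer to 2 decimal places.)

195.60 hours

Total contributed: 9 + 9 + 13 + 8 + 5 = 44; total kept: 5 × 18 − 44 = 46.
The shared-notes effort pays out 3.4 × 44 = 149.60 in aggregate.
Group total = 46 + 149.60 = 195.60.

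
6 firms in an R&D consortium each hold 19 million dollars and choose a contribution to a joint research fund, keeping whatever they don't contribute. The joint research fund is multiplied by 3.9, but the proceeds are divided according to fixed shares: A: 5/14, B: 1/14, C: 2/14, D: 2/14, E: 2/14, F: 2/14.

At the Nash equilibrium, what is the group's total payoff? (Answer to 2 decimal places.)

169.10 million dollars

Each unit j contributes comes back to j as 3.9 × (j's share), so j prefers to contribute only if that share exceeds 1/3.9 = 0.2564; otherwise keeping the unit dominates.
A alone (share 5/14) is above the threshold, contributing 19; the remaining 5 contribute 0. Total contributed: 19.
The joint research fund pays out 3.9 × 19 = 74.10 in total (split across the unequal shares, but the aggregate is all that matters for the group sum).
The 5 free-riders keep 19 each, adding 95. Group total = 95 + 74.10 = 169.10.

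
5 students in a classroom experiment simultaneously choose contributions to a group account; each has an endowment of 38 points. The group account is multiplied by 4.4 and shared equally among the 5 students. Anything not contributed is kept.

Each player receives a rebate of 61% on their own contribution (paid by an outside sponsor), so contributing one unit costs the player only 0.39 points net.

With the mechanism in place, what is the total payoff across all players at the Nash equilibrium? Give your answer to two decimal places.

951.90 points

The effective private return per unit is now (4.4/5) / 0.39 = 2.2564 > 1, so every player's dominant strategy flips to full contribution.
At the Nash equilibrium everyone contributes 38. Group total payoff = 5 × (38 × 0.61 + 4.4 × 38) = 951.90.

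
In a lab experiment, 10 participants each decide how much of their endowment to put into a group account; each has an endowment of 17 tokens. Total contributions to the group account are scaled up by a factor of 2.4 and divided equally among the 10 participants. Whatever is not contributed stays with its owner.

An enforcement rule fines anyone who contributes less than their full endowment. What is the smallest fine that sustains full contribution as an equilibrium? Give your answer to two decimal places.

12.92 tokens

Given the others contribute fully, the best deviation is to contribute 0 (any partial contribution still incurs the fine and gives up units whose private return 0.2400 is below 1).
Deviating from 17 to 0 saves 17 tokens but forfeits the deviator's share of the drop in the group account: 2.4/10 × 17 = 4.08.
So the deviation gain is 17 − 4.08 = 12.92, and the fine must be at least 12.92 tokens to wipe it out.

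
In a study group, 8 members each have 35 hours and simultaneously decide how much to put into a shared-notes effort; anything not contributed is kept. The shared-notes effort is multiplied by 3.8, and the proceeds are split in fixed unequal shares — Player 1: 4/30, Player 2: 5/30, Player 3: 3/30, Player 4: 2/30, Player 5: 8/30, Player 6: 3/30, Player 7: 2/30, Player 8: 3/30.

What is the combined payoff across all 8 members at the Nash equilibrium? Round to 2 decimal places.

378.00 hours

A player with share s gets back 3.8·s per unit contributed, so full contribution is dominant for anyone with s > 1/3.8 = 0.2632 and zero contribution is dominant for anyone below.
Player 5 alone (share 8/30) is above the threshold, contributing 35; the remaining 7 contribute 0. Total contributed: 35.
The shared-notes effort pays out 3.8 × 35 = 133.00 in total (split across the unequal shares, but the aggregate is all that matters for the group sum).
The 7 free-riders keep 35 each, adding 245. Group total = 245 + 133.00 = 378.00.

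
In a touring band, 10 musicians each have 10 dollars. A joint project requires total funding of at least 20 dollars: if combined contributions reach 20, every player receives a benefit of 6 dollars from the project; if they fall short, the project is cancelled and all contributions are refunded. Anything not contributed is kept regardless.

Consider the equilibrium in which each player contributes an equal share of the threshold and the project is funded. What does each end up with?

Equal share of the threshold: 20/10 = 2.
At this profile no one gains by cutting their contribution: any cut drops the total below 20, the project is cancelled, contributions are refunded, and the deviator ends with 10, which is less than 10 − 2 + 6 = 14. Contributing more than 2 just wastes the excess. So contributing exactly 2 is a best response.
Each player's payoff: 10 − 2 + 6 = 14.

14 dollars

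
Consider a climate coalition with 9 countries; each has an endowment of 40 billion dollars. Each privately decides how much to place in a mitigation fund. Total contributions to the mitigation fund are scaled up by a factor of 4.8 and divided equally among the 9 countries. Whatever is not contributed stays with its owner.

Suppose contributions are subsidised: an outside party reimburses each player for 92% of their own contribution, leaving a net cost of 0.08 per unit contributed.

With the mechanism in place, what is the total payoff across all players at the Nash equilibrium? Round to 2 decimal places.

With the mechanism, a contributed unit returns (4.8/9) / 0.08 = 6.6667 per unit of net cost to the contributor — now above 1 — so contributing fully is weakly dominant for every player.
So the Nash equilibrium is full contribution by all 9; the group earns 9 × (40 × 0.92 + 4.8 × 40) = 2059.20.

2059.20 billion dollars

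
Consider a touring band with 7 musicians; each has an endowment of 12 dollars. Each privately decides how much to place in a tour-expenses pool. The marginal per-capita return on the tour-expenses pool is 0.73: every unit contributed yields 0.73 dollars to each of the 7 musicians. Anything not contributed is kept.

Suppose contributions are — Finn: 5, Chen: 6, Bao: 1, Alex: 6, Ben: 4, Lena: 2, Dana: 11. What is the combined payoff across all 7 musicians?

227.85 dollars

Total contributed: 5 + 6 + 1 + 6 + 4 + 2 + 11 = 35; total kept: 7 × 12 − 35 = 49.
The tour-expenses pool pays out 0.73 × 7 × 35 = 178.85 in aggregate.
Group total = 49 + 178.85 = 227.85.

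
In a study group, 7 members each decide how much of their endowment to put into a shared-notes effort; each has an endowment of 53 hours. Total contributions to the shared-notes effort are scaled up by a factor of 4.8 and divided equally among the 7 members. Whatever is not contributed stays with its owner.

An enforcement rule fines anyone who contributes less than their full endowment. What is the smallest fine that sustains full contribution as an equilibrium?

16.66 hours

Given the others contribute fully, the best deviation is to contribute 0 (any partial contribution still incurs the fine and gives up units whose private return 0.6857 is below 1).
Deviating from 53 to 0 saves 53 hours but forfeits the deviator's share of the drop in the shared-notes effort: 4.8/7 × 53 = 36.34.
So the deviation gain is 53 − 36.34 = 16.66, and the fine must be at least 16.66 hours to wipe it out.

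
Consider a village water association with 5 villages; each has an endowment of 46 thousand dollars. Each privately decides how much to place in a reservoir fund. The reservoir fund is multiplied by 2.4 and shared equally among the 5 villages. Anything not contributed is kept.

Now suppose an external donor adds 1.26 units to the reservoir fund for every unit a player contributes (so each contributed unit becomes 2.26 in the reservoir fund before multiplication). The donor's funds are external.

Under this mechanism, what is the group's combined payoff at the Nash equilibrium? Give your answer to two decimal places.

1247.52 thousand dollars

The effective private return per unit is now 2.4 × 2.26 / 5 = 1.0848 > 1, so every player's dominant strategy flips to full contribution.
At the Nash equilibrium everyone contributes 46. Group total payoff = 2.4 × 2.26 × 230 = 1247.52.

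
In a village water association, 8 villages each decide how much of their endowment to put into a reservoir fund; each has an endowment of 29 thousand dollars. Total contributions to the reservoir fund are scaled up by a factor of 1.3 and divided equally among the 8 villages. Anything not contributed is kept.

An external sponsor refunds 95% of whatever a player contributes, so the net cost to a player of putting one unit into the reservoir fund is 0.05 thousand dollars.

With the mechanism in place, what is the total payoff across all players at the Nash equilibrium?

522.00 thousand dollars

The effective private return per unit is now (1.3/8) / 0.05 = 3.2500 > 1, so every player's dominant strategy flips to full contribution.
At the Nash equilibrium everyone contributes 29. Group total payoff = 8 × (29 × 0.95 + 1.3 × 29) = 522.00.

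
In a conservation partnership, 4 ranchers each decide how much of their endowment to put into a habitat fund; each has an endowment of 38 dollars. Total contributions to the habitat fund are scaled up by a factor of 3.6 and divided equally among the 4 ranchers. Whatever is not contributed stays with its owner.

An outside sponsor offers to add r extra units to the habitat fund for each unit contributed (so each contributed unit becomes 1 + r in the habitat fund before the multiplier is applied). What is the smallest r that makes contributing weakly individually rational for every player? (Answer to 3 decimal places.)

With matching at rate r, one contributed unit becomes (1 + r) in the habitat fund and returns 3.6 × (1 + r) / 4 to the contributor.
Setting this equal to 1: 1 + r = 4/3.6 = 1.1111.
So the minimum matching rate is r = 1.1111 − 1 = 0.111.

0.111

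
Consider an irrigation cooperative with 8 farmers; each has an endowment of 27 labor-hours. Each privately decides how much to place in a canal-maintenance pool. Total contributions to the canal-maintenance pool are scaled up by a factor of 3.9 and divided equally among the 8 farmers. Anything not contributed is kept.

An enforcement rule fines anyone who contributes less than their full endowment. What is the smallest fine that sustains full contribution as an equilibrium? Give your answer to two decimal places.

Given the others contribute fully, the best deviation is to contribute 0 (any partial contribution still incurs the fine and gives up units whose private return 0.4875 is below 1).
Deviating from 27 to 0 saves 27 labor-hours but forfeits the deviator's share of the drop in the canal-maintenance pool: 3.9/8 × 27 = 13.16.
So the deviation gain is 27 − 13.16 = 13.84, and the fine must be at least 13.84 labor-hours to wipe it out.

13.84 labor-hours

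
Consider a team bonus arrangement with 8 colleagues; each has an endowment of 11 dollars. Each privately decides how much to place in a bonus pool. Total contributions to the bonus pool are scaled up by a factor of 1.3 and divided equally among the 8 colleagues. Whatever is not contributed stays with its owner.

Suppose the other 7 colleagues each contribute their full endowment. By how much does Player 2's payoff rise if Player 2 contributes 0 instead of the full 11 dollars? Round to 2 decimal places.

Switching from a contribution of 11 to 0 lets Player 2 keep an extra 11 dollars, but lowers the bonus pool by 11, which costs Player 2 their own share of that drop: 1.3/8 × 11 = 1.79.
Net gain = 11 − 1.79 = 9.21. The private return per contributed unit (0.1625) is below 1, so free-riding is indeed the best response regardless of what the others do.

9.21 dollars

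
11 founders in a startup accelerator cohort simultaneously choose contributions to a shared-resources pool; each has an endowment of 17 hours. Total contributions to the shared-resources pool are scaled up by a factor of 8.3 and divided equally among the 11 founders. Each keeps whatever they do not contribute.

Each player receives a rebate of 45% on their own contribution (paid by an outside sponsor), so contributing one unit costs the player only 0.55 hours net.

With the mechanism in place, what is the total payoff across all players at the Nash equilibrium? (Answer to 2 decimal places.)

The effective private return per unit is now (8.3/11) / 0.55 = 1.3719 > 1, so every player's dominant strategy flips to full contribution.
At the Nash equilibrium everyone contributes 17. Group total payoff = 11 × (17 × 0.45 + 8.3 × 17) = 1636.25.

1636.25 hours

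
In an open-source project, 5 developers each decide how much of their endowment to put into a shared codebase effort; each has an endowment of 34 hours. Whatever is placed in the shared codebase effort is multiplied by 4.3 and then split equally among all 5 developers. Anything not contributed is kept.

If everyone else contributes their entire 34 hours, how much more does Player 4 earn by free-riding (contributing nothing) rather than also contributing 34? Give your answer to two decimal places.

4.76 hours

Switching from a contribution of 34 to 0 lets Player 4 keep an extra 34 hours, but lowers the shared codebase effort by 34, which costs Player 4 their own share of that drop: 4.3/5 × 34 = 29.24.
Net gain = 34 − 29.24 = 4.76. The private return per contributed unit (0.8600) is below 1, so free-riding is indeed the best response regardless of what the others do.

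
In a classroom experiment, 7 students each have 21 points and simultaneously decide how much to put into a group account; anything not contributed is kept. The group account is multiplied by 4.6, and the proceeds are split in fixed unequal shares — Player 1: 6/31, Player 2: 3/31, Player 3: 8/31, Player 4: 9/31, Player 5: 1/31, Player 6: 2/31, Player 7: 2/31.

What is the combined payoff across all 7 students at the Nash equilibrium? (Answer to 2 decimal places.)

Each unit j contributes comes back to j as 4.6 × (j's share), so j prefers to contribute only if that share exceeds 1/4.6 = 0.2174; otherwise keeping the unit dominates.
Player 3 and Player 4 clear that bar, contributing 21 each; the remaining 5 contribute 0. Total contributed: 42.
The group account pays out 4.6 × 42 = 193.20 in total (split across the unequal shares, but the aggregate is all that matters for the group sum).
The 5 free-riders keep 21 each, adding 105. Group total = 105 + 193.20 = 298.20.

298.20 points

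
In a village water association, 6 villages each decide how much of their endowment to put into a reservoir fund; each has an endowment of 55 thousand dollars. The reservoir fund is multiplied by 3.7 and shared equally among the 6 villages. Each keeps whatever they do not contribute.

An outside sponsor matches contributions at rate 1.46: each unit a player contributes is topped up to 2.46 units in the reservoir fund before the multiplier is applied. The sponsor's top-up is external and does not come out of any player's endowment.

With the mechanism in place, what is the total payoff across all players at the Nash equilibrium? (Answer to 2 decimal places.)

With the mechanism, a contributed unit returns 3.7 × 2.46 / 6 = 1.5170 per unit of net cost to the contributor — now above 1 — so contributing fully is weakly dominant for every player.
At the Nash equilibrium everyone contributes 55. Group total payoff = 3.7 × 2.46 × 330 = 3003.66.

3003.66 thousand dollars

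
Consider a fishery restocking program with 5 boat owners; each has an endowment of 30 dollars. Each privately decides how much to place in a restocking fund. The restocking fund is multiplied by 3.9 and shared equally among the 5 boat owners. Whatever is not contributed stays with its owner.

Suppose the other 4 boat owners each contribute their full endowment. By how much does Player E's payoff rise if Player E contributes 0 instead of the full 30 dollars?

Switching from a contribution of 30 to 0 lets Player E keep an extra 30 dollars, but lowers the restocking fund by 30, which costs Player E their own share of that drop: 3.9/5 × 30 = 23.40.
Net gain = 30 − 23.40 = 6.60. The private return per contributed unit (0.7800) is below 1, so free-riding is indeed the best response regardless of what the others do.

6.60 dollars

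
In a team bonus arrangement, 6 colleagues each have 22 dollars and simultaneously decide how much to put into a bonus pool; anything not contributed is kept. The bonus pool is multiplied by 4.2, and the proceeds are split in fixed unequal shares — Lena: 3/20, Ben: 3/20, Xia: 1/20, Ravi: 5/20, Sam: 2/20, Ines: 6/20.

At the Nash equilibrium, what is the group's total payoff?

Player j's private return per contributed unit is 4.2 × (j's share). Contributing is weakly dominant for j when that share is at least 1/4.2 = 0.2381, and contributing 0 is dominant otherwise.
Ravi and Ines clear that bar, contributing 22 each; the remaining 4 contribute 0. Total contributed: 44.
The bonus pool pays out 4.2 × 44 = 184.80 in total (split across the unequal shares, but the aggregate is all that matters for the group sum).
The 4 free-riders keep 22 each, adding 88. Group total = 88 + 184.80 = 272.80.

272.80 dollars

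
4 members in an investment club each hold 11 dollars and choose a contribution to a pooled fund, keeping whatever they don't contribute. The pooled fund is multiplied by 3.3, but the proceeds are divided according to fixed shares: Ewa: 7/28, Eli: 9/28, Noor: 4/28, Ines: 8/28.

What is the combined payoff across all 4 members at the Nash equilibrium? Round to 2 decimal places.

Each unit j contributes comes back to j as 3.3 × (j's share), so j prefers to contribute only if that share exceeds 1/3.3 = 0.3030; otherwise keeping the unit dominates.
Eli alone (share 9/28) is above the threshold, contributing 11; the remaining 3 contribute 0. Total contributed: 11.
The pooled fund pays out 3.3 × 11 = 36.30 in total (split across the unequal shares, but the aggregate is all that matters for the group sum).
The 3 free-riders keep 11 each, adding 33. Group total = 33 + 36.30 = 69.30.

69.30 dollars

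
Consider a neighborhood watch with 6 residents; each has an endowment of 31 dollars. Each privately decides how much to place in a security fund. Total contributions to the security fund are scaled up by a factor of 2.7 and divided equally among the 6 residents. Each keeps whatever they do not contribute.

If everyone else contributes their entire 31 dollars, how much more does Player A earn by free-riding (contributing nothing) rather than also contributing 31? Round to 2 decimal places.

Switching from a contribution of 31 to 0 lets Player A keep an extra 31 dollars, but lowers the security fund by 31, which costs Player A their own share of that drop: 2.7/6 × 31 = 13.95.
Net gain = 31 − 13.95 = 17.05. The private return per contributed unit (0.4500) is below 1, so free-riding is indeed the best response regardless of what the others do.

17.05 dollars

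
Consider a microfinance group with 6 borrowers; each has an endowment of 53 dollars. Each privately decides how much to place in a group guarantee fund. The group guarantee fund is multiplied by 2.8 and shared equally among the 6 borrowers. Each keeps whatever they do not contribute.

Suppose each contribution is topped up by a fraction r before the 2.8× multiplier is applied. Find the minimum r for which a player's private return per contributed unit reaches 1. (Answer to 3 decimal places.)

1.143

With matching at rate r, one contributed unit becomes (1 + r) in the group guarantee fund and returns 2.8 × (1 + r) / 6 to the contributor.
Setting this equal to 1: 1 + r = 6/2.8 = 2.1429.
So the minimum matching rate is r = 2.1429 − 1 = 1.143.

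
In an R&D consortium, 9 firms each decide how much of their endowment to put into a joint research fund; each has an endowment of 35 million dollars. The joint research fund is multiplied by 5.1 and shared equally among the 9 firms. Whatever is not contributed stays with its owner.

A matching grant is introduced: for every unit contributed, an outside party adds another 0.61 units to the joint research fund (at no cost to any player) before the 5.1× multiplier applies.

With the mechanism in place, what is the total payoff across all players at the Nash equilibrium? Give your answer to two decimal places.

Even with the mechanism, each unit contributed returns only 5.1 × 1.61 / 9 = 0.9123 per unit of net cost, so contributing nothing is still dominant.
At the Nash equilibrium no one contributes; group total payoff = 9 × 35 = 315.

315.00 million dollars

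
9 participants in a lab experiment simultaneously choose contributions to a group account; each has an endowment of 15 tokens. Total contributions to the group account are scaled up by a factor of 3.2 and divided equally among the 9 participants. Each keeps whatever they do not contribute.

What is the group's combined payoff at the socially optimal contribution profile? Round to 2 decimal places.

432.00 tokens

Each contributed unit returns 3.200 to the group as a whole (0.3556 to each of 9 players), which exceeds 1, so the social optimum is full contribution: group total = 3.200 × 135 = 432.00.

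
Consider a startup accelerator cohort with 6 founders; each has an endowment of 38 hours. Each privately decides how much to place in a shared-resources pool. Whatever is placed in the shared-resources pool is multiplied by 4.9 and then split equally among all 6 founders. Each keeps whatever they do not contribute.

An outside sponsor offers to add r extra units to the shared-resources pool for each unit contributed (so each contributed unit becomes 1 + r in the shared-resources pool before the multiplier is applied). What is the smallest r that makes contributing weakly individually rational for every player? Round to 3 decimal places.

0.224

With matching at rate r, one contributed unit becomes (1 + r) in the shared-resources pool and returns 4.9 × (1 + r) / 6 to the contributor.
Setting this equal to 1: 1 + r = 6/4.9 = 1.2245.
So the minimum matching rate is r = 1.2245 − 1 = 0.224.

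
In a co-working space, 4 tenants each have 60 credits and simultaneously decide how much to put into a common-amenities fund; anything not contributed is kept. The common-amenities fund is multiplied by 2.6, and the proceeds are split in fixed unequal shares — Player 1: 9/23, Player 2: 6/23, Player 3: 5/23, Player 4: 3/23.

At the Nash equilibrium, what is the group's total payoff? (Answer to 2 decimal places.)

336.00 credits

For player j, contributing a unit is worthwhile iff 2.6 × (j's share) ≥ 1, i.e. iff j's share is at least 0.3846.
The only share above 0.3846 is Player 1's 9/23, contributing 60; the remaining 3 contribute 0. Total contributed: 60.
The common-amenities fund pays out 2.6 × 60 = 156.00 in total (split across the unequal shares, but the aggregate is all that matters for the group sum).
The 3 free-riders keep 60 each, adding 180. Group total = 180 + 156.00 = 336.00.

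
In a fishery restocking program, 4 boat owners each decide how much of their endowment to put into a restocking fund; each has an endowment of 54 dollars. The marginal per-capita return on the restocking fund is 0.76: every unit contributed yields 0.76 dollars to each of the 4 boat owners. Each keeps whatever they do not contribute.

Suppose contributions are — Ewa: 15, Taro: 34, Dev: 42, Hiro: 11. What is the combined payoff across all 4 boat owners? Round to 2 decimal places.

Total contributed: 15 + 34 + 42 + 11 = 102; total kept: 4 × 54 − 102 = 114.
The restocking fund pays out 0.76 × 4 × 102 = 310.08 in aggregate.
Group total = 114 + 310.08 = 424.08.

424.08 dollars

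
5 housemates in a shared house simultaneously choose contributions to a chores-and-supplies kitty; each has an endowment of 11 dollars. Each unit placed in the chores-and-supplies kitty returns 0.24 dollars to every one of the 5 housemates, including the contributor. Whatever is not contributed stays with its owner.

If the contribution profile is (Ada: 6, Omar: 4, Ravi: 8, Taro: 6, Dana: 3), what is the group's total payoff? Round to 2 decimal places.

60.40 dollars

Total contributed: 6 + 4 + 8 + 6 + 3 = 27; total kept: 5 × 11 − 27 = 28.
The chores-and-supplies kitty pays out 0.24 × 5 × 27 = 32.40 in aggregate.
Group total = 28 + 32.40 = 60.40.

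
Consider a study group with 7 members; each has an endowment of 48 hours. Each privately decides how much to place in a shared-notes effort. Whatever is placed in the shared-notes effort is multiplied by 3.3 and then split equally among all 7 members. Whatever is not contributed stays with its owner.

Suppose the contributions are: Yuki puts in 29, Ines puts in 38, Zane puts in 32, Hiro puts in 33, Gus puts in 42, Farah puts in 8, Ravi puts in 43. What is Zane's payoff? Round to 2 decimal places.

Total contributed: 29 + 38 + 32 + 33 + 42 + 8 + 43 = 225.
Each receives 3.3 × 225 / 7 = 106.07 from the shared-notes effort.
Zane keeps 48 − 32 = 16, so Zane's payoff is 16 + 106.07 = 122.07.

122.07 hours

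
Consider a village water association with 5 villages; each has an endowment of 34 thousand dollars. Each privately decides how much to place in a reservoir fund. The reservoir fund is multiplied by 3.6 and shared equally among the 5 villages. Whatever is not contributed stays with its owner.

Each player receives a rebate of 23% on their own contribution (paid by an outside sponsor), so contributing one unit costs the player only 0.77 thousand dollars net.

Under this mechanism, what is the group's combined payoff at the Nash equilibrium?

170.00 thousand dollars

The effective private return is (3.6/5) / 0.77 = 0.9351, which is still under 1, so the mechanism doesn't change anyone's dominant strategy: zero contribution.
Everyone keeps their endowment and the group total is 5 × 34 = 170.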